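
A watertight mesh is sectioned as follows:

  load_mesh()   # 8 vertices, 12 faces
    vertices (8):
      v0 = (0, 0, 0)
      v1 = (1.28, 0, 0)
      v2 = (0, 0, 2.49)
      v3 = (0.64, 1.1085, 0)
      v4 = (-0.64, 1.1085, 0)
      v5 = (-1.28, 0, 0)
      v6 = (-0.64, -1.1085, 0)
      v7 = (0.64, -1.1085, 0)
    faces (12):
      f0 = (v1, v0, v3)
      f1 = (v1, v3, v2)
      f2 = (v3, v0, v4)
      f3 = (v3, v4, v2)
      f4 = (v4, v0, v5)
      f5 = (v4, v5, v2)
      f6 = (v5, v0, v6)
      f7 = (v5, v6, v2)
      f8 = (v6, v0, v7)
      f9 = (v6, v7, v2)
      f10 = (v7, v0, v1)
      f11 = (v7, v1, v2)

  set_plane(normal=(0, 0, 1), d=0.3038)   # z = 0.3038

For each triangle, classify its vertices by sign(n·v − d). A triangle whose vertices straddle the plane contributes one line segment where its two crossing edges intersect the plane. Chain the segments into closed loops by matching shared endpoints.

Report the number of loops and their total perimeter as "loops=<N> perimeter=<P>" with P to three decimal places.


loops=1 perimeter=6.743

Straddling triangles (6 of 12):
  (v1,v3,v2) [--+] → (0.561915, 0.973254, 0.3038)–(1.12383, 0, 0.3038)  len=1.1238
  (v3,v4,v2) [--+] → (-0.561915, 0.973254, 0.3038)–(0.561915, 0.973254, 0.3038)  len=1.1238
  (v4,v5,v2) [--+] → (-1.12383, 0, 0.3038)–(-0.561915, 0.973254, 0.3038)  len=1.1238
  (v5,v6,v2) [--+] → (-0.561915, -0.973254, 0.3038)–(-1.12383, 0, 0.3038)  len=1.1238
  (v6,v7,v2) [--+] → (0.561915, -0.973254, 0.3038)–(-0.561915, -0.973254, 0.3038)  len=1.1238
  (v7,v1,v2) [--+] → (1.12383, 0, 0.3038)–(0.561915, -0.973254, 0.3038)  len=1.1238

Chained into 1 loop(s):
  loop 1: 6 segments, perimeter = 6.7429
Total perimeter = 6.743


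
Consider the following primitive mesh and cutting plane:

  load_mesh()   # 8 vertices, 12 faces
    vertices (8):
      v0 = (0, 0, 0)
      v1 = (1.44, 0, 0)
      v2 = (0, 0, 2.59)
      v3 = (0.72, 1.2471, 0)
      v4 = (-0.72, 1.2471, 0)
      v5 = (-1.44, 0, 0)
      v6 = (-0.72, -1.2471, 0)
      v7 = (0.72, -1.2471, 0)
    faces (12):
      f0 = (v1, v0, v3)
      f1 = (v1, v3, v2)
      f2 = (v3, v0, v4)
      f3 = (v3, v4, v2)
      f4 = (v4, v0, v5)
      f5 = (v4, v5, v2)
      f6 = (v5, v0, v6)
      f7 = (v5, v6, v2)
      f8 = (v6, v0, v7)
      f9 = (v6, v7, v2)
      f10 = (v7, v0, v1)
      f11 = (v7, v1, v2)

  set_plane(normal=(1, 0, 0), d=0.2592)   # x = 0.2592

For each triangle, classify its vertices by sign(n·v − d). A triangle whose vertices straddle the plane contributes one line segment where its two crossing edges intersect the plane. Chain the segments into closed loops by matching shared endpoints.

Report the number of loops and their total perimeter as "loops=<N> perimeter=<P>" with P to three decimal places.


Straddling triangles (8 of 12):
  (v1,v0,v3) [+-+] → (0.2592, 0, 0)–(0.2592, 0.448956, 0)  len=0.4490
  (v1,v3,v2) [++-] → (0.2592, 0.448956, 1.6576)–(0.2592, 0, 2.1238)  len=0.6472
  (v3,v0,v4) [+--] → (0.2592, 0.448956, 0)–(0.2592, 1.2471, 0)  len=0.7981
  (v3,v4,v2) [+--] → (0.2592, 1.2471, 0)–(0.2592, 0.448956, 1.6576)  len=1.8397
  (v6,v0,v7) [--+] → (0.2592, -0.448956, 0)–(0.2592, -1.2471, 0)  len=0.7981
  (v6,v7,v2) [-+-] → (0.2592, -1.2471, 0)–(0.2592, -0.448956, 1.6576)  len=1.8397
  (v7,v0,v1) [+-+] → (0.2592, -0.448956, 0)–(0.2592, 0, 0)  len=0.4490
  (v7,v1,v2) [++-] → (0.2592, 0, 2.1238)–(0.2592, -0.448956, 1.6576)  len=0.6472

Chained into 1 loop(s):
  loop 1: 8 segments, perimeter = 7.4682
Total perimeter = 7.468

loops=1 perimeter=7.468


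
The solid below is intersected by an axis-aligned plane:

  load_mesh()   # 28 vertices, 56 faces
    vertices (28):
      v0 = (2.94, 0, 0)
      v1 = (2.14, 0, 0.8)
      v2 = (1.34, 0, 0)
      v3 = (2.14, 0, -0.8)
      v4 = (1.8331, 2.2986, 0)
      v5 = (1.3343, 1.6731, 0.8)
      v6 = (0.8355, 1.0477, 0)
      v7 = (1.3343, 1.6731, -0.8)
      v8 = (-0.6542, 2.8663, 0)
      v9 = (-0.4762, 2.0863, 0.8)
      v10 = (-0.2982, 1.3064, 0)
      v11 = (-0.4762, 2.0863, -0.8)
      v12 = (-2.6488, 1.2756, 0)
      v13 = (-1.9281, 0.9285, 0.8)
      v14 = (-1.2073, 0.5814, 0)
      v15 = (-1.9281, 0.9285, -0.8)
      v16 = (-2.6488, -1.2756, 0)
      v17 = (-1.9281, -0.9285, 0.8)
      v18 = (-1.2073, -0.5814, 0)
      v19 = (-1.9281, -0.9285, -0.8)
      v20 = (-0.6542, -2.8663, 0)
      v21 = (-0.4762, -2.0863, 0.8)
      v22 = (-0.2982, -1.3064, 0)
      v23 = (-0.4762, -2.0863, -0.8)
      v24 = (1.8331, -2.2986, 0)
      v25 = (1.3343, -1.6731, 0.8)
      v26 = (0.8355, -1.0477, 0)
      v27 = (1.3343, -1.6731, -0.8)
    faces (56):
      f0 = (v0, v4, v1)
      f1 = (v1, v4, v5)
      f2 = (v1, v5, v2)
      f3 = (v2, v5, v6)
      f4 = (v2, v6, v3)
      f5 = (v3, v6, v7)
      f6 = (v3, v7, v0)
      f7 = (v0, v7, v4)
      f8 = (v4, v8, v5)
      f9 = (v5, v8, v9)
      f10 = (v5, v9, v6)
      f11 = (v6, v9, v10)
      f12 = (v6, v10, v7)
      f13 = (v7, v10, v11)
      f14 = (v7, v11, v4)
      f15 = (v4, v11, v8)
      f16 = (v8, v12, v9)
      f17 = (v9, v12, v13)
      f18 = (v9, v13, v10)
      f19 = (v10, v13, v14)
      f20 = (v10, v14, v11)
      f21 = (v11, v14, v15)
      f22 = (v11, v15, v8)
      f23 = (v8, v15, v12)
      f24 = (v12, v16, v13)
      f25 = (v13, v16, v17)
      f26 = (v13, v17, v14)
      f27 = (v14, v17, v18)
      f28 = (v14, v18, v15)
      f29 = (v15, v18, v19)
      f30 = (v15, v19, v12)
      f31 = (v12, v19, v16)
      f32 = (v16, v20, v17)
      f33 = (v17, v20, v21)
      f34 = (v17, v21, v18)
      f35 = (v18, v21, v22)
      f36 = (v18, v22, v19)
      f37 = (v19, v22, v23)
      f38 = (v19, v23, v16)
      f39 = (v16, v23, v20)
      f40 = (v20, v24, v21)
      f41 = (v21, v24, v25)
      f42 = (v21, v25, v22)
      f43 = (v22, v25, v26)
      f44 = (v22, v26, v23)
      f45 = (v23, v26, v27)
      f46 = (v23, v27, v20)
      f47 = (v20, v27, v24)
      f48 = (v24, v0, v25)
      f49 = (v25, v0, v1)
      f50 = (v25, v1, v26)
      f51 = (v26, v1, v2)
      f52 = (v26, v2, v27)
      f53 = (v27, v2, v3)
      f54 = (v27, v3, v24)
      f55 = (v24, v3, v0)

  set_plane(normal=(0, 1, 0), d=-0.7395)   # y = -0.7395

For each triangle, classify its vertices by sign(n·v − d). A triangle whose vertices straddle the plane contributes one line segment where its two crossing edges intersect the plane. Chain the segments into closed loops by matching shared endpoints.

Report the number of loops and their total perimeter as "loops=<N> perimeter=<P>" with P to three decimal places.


Straddling triangles (18 of 56):
  (v12,v16,v13) [+-+] → (-2.6488, -0.7395, 0)–(-2.47351, -0.7395, 0.194583)  len=0.2619
  (v13,v16,v17) [+--] → (-2.47351, -0.7395, 0.194583)–(-1.9281, -0.7395, 0.8)  len=0.8149
  (v13,v17,v14) [+-+] → (-1.9281, -0.7395, 0.8)–(-1.83787, -0.7395, 0.699861)  len=0.1348
  (v14,v17,v18) [+-+] → (-1.83787, -0.7395, 0.699861)–(-1.53562, -0.7395, 0.364391)  len=0.4516
  (v15,v18,v19) [++-] → (-1.53562, -0.7395, -0.364391)–(-1.9281, -0.7395, -0.8)  len=0.5863
  (v15,v19,v12) [+-+] → (-1.9281, -0.7395, -0.8)–(-1.9899, -0.7395, -0.731401)  len=0.0923
  (v12,v19,v16) [+--] → (-1.9899, -0.7395, -0.731401)–(-2.6488, -0.7395, 0)  len=0.9844
  (v17,v21,v18) [--+] → (-1.13049, -0.7395, 0.0840455)–(-1.53562, -0.7395, 0.364391)  len=0.4927
  (v18,v21,v22) [+--] → (-1.13049, -0.7395, 0.0840455)–(-1.00905, -0.7395, 0)  len=0.1477
  (v18,v22,v19) [+--] → (-1.00905, -0.7395, 0)–(-1.53562, -0.7395, -0.364391)  len=0.6404
  (v24,v0,v25) [-+-] → (2.58389, -0.7395, 0)–(2.23029, -0.7395, 0.353595)  len=0.5001
  (v25,v0,v1) [-++] → (2.23029, -0.7395, 0.353595)–(1.78389, -0.7395, 0.8)  len=0.6313
  (v25,v1,v26) [-+-] → (1.78389, -0.7395, 0.8)–(1.21924, -0.7395, 0.235335)  len=0.7985
  (v26,v1,v2) [-++] → (1.21924, -0.7395, 0.235335)–(0.983908, -0.7395, 0)  len=0.3328
  (v26,v2,v27) [-+-] → (0.983908, -0.7395, 0)–(1.33748, -0.7395, -0.353595)  len=0.5000
  (v27,v2,v3) [-++] → (1.33748, -0.7395, -0.353595)–(1.78389, -0.7395, -0.8)  len=0.6313
  (v27,v3,v24) [-+-] → (1.78389, -0.7395, -0.8)–(2.04126, -0.7395, -0.542626)  len=0.3640
  (v24,v3,v0) [-++] → (2.04126, -0.7395, -0.542626)–(2.58389, -0.7395, 0)  len=0.7674

Chained into 2 loop(s):
  loop 1: 10 segments, perimeter = 4.6069
  loop 2: 8 segments, perimeter = 4.5255
Total perimeter = 9.132

loops=2 perimeter=9.132


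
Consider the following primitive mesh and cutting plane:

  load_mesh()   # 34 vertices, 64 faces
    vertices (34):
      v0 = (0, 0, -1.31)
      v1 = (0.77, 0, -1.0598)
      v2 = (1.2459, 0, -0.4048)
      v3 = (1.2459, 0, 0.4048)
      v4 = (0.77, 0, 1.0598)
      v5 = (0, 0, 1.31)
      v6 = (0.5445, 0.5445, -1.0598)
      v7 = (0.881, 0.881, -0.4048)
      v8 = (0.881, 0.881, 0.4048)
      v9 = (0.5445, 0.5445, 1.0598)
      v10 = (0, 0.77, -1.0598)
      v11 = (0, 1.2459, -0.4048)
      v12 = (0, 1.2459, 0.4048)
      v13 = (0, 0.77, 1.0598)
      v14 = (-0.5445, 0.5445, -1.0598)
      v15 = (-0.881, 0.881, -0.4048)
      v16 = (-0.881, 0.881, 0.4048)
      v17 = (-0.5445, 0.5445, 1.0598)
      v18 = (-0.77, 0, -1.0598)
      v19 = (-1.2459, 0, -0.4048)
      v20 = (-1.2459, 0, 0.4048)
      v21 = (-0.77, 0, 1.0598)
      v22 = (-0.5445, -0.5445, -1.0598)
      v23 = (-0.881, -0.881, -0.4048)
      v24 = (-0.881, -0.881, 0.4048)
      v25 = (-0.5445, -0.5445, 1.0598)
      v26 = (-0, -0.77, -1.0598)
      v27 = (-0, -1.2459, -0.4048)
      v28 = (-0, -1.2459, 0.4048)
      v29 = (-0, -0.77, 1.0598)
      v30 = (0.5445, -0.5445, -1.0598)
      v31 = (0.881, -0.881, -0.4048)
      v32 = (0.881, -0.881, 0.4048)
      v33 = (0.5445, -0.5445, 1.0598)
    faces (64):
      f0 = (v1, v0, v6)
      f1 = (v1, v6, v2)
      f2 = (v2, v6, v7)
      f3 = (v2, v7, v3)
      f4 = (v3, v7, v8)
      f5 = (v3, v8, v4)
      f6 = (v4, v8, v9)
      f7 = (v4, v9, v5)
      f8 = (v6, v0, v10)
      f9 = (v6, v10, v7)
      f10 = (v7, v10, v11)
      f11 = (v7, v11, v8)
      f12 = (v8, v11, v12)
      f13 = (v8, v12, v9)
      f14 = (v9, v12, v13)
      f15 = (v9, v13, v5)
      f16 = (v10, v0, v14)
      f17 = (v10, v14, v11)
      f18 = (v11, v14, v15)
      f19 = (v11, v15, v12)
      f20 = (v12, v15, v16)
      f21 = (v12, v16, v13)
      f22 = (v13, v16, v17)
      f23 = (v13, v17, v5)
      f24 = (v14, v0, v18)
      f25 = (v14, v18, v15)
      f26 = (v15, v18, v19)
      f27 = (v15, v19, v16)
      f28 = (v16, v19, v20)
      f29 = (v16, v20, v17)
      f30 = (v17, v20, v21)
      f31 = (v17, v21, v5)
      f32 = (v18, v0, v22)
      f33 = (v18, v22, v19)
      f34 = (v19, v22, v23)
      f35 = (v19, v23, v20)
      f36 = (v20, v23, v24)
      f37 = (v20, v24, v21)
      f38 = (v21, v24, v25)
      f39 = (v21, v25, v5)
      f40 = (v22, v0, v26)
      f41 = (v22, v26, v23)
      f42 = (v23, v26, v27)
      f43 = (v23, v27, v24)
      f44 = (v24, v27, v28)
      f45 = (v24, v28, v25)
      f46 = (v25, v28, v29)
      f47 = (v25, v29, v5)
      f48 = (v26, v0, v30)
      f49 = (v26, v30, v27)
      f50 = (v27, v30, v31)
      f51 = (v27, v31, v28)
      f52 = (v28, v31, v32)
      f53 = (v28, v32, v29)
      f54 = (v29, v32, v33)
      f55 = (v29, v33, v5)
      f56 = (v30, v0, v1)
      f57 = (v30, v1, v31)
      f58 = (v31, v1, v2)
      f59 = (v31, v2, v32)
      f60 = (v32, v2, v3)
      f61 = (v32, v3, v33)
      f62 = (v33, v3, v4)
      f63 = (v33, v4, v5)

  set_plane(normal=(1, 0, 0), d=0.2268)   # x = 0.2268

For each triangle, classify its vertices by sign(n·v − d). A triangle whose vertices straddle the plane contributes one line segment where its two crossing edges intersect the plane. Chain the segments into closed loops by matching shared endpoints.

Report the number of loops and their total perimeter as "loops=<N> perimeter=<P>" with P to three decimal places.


Straddling triangles (20 of 64):
  (v1,v0,v6) [+-+] → (0.2268, 0, -1.2363)–(0.2268, 0.2268, -1.20578)  len=0.2288
  (v4,v9,v5) [++-] → (0.2268, 0.2268, 1.20578)–(0.2268, 0, 1.2363)  len=0.2288
  (v6,v0,v10) [+--] → (0.2268, 0.2268, -1.20578)–(0.2268, 0.676073, -1.0598)  len=0.4724
  (v6,v10,v7) [+-+] → (0.2268, 0.676073, -1.0598)–(0.2268, 0.798575, -0.89118)  len=0.2084
  (v7,v10,v11) [+--] → (0.2268, 0.798575, -0.89118)–(0.2268, 1.15196, -0.4048)  len=0.6012
  (v7,v11,v8) [+-+] → (0.2268, 1.15196, -0.4048)–(0.2268, 1.15196, -0.196381)  len=0.2084
  (v8,v11,v12) [+--] → (0.2268, 1.15196, -0.196381)–(0.2268, 1.15196, 0.4048)  len=0.6012
  (v8,v12,v9) [+-+] → (0.2268, 1.15196, 0.4048)–(0.2268, 0.953747, 0.677626)  len=0.3372
  (v9,v12,v13) [+--] → (0.2268, 0.953747, 0.677626)–(0.2268, 0.676073, 1.0598)  len=0.4724
  (v9,v13,v5) [+--] → (0.2268, 0.676073, 1.0598)–(0.2268, 0.2268, 1.20578)  len=0.4724
  (v26,v0,v30) [--+] → (0.2268, -0.2268, -1.20578)–(0.2268, -0.676073, -1.0598)  len=0.4724
  (v26,v30,v27) [-+-] → (0.2268, -0.676073, -1.0598)–(0.2268, -0.953747, -0.677626)  len=0.4724
  (v27,v30,v31) [-++] → (0.2268, -0.953747, -0.677626)–(0.2268, -1.15196, -0.4048)  len=0.3372
  (v27,v31,v28) [-+-] → (0.2268, -1.15196, -0.4048)–(0.2268, -1.15196, 0.196381)  len=0.6012
  (v28,v31,v32) [-++] → (0.2268, -1.15196, 0.196381)–(0.2268, -1.15196, 0.4048)  len=0.2084
  (v28,v32,v29) [-+-] → (0.2268, -1.15196, 0.4048)–(0.2268, -0.798575, 0.89118)  len=0.6012
  (v29,v32,v33) [-++] → (0.2268, -0.798575, 0.89118)–(0.2268, -0.676073, 1.0598)  len=0.2084
  (v29,v33,v5) [-+-] → (0.2268, -0.676073, 1.0598)–(0.2268, -0.2268, 1.20578)  len=0.4724
  (v30,v0,v1) [+-+] → (0.2268, -0.2268, -1.20578)–(0.2268, 0, -1.2363)  len=0.2288
  (v33,v4,v5) [++-] → (0.2268, 0, 1.2363)–(0.2268, -0.2268, 1.20578)  len=0.2288

Chained into 1 loop(s):
  loop 1: 20 segments, perimeter = 7.6627
Total perimeter = 7.663

loops=1 perimeter=7.663


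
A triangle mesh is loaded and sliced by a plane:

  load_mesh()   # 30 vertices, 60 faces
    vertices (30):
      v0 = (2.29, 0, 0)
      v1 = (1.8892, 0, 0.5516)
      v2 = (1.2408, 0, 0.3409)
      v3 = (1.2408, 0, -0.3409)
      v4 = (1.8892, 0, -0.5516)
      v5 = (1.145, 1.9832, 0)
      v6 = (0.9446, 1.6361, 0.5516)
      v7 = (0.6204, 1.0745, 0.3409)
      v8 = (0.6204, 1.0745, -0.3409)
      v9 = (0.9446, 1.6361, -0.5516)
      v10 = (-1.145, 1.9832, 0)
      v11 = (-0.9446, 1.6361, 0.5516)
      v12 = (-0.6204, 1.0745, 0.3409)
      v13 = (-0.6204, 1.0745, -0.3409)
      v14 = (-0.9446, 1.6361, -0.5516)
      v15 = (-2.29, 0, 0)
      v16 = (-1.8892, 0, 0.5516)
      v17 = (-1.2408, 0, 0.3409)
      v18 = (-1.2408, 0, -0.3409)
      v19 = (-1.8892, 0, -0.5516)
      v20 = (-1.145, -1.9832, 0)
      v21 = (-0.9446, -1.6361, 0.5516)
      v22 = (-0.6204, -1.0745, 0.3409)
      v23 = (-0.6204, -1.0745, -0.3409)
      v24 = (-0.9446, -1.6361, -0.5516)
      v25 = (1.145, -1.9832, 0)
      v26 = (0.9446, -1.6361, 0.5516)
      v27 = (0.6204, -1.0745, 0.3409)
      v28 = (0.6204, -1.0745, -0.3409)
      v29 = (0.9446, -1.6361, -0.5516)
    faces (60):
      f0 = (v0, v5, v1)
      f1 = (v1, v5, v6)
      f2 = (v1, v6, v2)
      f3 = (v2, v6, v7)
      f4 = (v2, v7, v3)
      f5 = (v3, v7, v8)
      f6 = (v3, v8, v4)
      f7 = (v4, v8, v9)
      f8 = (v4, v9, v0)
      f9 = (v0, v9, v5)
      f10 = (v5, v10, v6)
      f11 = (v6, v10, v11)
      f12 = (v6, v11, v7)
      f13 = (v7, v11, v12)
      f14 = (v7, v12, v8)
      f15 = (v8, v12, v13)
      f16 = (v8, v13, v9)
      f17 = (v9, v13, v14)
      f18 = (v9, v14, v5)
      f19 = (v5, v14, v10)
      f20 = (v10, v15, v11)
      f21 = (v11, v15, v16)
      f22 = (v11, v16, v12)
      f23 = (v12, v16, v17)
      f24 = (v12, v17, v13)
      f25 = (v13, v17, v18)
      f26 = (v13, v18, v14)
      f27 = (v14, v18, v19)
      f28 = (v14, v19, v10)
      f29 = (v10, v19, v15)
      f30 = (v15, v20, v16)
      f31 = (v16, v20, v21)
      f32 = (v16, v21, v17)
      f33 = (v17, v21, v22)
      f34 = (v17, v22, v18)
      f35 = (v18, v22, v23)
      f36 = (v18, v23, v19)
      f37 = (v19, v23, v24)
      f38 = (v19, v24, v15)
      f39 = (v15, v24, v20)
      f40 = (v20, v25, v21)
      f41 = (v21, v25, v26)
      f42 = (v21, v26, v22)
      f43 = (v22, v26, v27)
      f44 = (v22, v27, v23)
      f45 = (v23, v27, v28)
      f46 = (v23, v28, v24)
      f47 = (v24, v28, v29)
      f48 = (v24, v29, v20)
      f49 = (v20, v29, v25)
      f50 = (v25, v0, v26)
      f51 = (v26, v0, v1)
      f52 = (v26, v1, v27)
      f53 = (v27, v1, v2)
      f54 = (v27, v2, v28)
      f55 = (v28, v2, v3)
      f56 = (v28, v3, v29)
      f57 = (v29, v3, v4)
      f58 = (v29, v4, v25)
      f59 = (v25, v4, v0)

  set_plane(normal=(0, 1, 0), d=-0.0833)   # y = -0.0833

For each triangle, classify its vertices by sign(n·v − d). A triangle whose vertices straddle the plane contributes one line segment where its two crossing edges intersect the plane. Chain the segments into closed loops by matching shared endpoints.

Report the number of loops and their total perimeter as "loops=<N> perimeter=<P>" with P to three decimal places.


Straddling triangles (20 of 60):
  (v15,v20,v16) [+-+] → (-2.24191, -0.0833, 0)–(-1.85794, -0.0833, 0.528431)  len=0.6532
  (v16,v20,v21) [+--] → (-1.85794, -0.0833, 0.528431)–(-1.84111, -0.0833, 0.5516)  len=0.0286
  (v16,v21,v17) [+-+] → (-1.84111, -0.0833, 0.5516)–(-1.22572, -0.0833, 0.351628)  len=0.6471
  (v17,v21,v22) [+--] → (-1.22572, -0.0833, 0.351628)–(-1.1927, -0.0833, 0.3409)  len=0.0347
  (v17,v22,v18) [+-+] → (-1.1927, -0.0833, 0.3409)–(-1.1927, -0.0833, -0.288044)  len=0.6289
  (v18,v22,v23) [+--] → (-1.1927, -0.0833, -0.288044)–(-1.1927, -0.0833, -0.3409)  len=0.0529
  (v18,v23,v19) [+-+] → (-1.1927, -0.0833, -0.3409)–(-1.79084, -0.0833, -0.535266)  len=0.6289
  (v19,v23,v24) [+--] → (-1.79084, -0.0833, -0.535266)–(-1.84111, -0.0833, -0.5516)  len=0.0529
  (v19,v24,v15) [+-+] → (-1.84111, -0.0833, -0.5516)–(-2.2215, -0.0833, -0.028084)  len=0.6471
  (v15,v24,v20) [+--] → (-2.2215, -0.0833, -0.028084)–(-2.24191, -0.0833, 0)  len=0.0347
  (v25,v0,v26) [-+-] → (2.24191, -0.0833, 0)–(2.2215, -0.0833, 0.028084)  len=0.0347
  (v26,v0,v1) [-++] → (2.2215, -0.0833, 0.028084)–(1.84111, -0.0833, 0.5516)  len=0.6471
  (v26,v1,v27) [-+-] → (1.84111, -0.0833, 0.5516)–(1.79084, -0.0833, 0.535266)  len=0.0529
  (v27,v1,v2) [-++] → (1.79084, -0.0833, 0.535266)–(1.1927, -0.0833, 0.3409)  len=0.6289
  (v27,v2,v28) [-+-] → (1.1927, -0.0833, 0.3409)–(1.1927, -0.0833, 0.288044)  len=0.0529
  (v28,v2,v3) [-++] → (1.1927, -0.0833, 0.288044)–(1.1927, -0.0833, -0.3409)  len=0.6289
  (v28,v3,v29) [-+-] → (1.1927, -0.0833, -0.3409)–(1.22572, -0.0833, -0.351628)  len=0.0347
  (v29,v3,v4) [-++] → (1.22572, -0.0833, -0.351628)–(1.84111, -0.0833, -0.5516)  len=0.6471
  (v29,v4,v25) [-+-] → (1.84111, -0.0833, -0.5516)–(1.85794, -0.0833, -0.528431)  len=0.0286
  (v25,v4,v0) [-++] → (1.85794, -0.0833, -0.528431)–(2.24191, -0.0833, 0)  len=0.6532

Chained into 2 loop(s):
  loop 1: 10 segments, perimeter = 3.4090
  loop 2: 10 segments, perimeter = 3.4090
Total perimeter = 6.818

loops=2 perimeter=6.818


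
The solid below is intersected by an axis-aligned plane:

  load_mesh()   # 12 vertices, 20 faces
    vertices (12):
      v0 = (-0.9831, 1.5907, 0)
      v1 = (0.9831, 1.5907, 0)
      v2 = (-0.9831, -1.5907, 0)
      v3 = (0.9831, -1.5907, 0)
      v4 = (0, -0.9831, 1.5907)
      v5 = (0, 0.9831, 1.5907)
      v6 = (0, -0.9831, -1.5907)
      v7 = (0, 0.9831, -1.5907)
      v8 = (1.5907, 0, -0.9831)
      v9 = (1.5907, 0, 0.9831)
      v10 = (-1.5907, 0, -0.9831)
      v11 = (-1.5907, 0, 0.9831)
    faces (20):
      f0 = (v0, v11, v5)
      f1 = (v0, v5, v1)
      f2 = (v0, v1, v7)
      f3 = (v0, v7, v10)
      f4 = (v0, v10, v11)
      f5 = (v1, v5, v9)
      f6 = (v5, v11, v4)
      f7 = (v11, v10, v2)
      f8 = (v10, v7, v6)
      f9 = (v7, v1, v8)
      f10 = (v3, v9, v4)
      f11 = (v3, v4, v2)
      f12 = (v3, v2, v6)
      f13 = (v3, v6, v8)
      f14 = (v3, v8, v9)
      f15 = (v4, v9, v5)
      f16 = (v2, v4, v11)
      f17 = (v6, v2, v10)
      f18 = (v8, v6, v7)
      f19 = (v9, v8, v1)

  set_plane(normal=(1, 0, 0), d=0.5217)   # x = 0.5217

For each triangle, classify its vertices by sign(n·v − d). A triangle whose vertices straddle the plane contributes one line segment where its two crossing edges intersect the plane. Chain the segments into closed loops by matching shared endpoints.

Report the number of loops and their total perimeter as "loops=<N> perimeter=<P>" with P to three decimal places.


Straddling triangles (10 of 20):
  (v0,v5,v1) [--+] → (0.5217, 1.30553, 0.746566)–(0.5217, 1.5907, 0)  len=0.7992
  (v0,v1,v7) [-+-] → (0.5217, 1.5907, 0)–(0.5217, 1.30553, -0.746566)  len=0.7992
  (v1,v5,v9) [+-+] → (0.5217, 1.30553, 0.746566)–(0.5217, 0.660674, 1.39143)  len=0.9120
  (v7,v1,v8) [-++] → (0.5217, 1.30553, -0.746566)–(0.5217, 0.660674, -1.39143)  len=0.9120
  (v3,v9,v4) [++-] → (0.5217, -0.660674, 1.39143)–(0.5217, -1.30553, 0.746566)  len=0.9120
  (v3,v4,v2) [+--] → (0.5217, -1.30553, 0.746566)–(0.5217, -1.5907, 0)  len=0.7992
  (v3,v2,v6) [+--] → (0.5217, -1.5907, 0)–(0.5217, -1.30553, -0.746566)  len=0.7992
  (v3,v6,v8) [+-+] → (0.5217, -1.30553, -0.746566)–(0.5217, -0.660674, -1.39143)  len=0.9120
  (v4,v9,v5) [-+-] → (0.5217, -0.660674, 1.39143)–(0.5217, 0.660674, 1.39143)  len=1.3213
  (v8,v6,v7) [+--] → (0.5217, -0.660674, -1.39143)–(0.5217, 0.660674, -1.39143)  len=1.3213

Chained into 1 loop(s):
  loop 1: 10 segments, perimeter = 9.4873
Total perimeter = 9.487

loops=1 perimeter=9.487


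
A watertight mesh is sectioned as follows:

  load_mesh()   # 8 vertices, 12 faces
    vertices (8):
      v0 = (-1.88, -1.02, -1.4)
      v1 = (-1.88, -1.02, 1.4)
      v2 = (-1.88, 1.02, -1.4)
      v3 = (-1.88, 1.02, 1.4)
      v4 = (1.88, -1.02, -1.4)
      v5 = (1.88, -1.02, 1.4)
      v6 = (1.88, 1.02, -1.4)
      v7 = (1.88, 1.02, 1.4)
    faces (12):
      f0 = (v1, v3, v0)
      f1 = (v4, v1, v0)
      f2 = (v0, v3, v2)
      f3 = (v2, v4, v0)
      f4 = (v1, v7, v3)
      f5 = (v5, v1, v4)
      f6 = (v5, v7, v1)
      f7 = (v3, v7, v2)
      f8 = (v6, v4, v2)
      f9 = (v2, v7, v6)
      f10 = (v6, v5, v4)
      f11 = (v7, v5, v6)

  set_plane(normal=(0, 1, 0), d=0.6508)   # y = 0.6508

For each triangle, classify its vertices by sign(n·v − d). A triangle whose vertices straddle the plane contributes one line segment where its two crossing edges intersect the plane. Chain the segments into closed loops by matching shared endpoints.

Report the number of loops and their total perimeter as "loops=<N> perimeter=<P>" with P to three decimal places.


Straddling triangles (8 of 12):
  (v1,v3,v0) [-+-] → (-1.88, 0.6508, 1.4)–(-1.88, 0.6508, 0.893255)  len=0.5067
  (v0,v3,v2) [-++] → (-1.88, 0.6508, 0.893255)–(-1.88, 0.6508, -1.4)  len=2.2933
  (v2,v4,v0) [+--] → (-1.19951, 0.6508, -1.4)–(-1.88, 0.6508, -1.4)  len=0.6805
  (v1,v7,v3) [-++] → (1.19951, 0.6508, 1.4)–(-1.88, 0.6508, 1.4)  len=3.0795
  (v5,v7,v1) [-+-] → (1.88, 0.6508, 1.4)–(1.19951, 0.6508, 1.4)  len=0.6805
  (v6,v4,v2) [+-+] → (1.88, 0.6508, -1.4)–(-1.19951, 0.6508, -1.4)  len=3.0795
  (v6,v5,v4) [+--] → (1.88, 0.6508, -0.893255)–(1.88, 0.6508, -1.4)  len=0.5067
  (v7,v5,v6) [+-+] → (1.88, 0.6508, 1.4)–(1.88, 0.6508, -0.893255)  len=2.2933

Chained into 1 loop(s):
  loop 1: 8 segments, perimeter = 13.1200
Total perimeter = 13.120

loops=1 perimeter=13.120


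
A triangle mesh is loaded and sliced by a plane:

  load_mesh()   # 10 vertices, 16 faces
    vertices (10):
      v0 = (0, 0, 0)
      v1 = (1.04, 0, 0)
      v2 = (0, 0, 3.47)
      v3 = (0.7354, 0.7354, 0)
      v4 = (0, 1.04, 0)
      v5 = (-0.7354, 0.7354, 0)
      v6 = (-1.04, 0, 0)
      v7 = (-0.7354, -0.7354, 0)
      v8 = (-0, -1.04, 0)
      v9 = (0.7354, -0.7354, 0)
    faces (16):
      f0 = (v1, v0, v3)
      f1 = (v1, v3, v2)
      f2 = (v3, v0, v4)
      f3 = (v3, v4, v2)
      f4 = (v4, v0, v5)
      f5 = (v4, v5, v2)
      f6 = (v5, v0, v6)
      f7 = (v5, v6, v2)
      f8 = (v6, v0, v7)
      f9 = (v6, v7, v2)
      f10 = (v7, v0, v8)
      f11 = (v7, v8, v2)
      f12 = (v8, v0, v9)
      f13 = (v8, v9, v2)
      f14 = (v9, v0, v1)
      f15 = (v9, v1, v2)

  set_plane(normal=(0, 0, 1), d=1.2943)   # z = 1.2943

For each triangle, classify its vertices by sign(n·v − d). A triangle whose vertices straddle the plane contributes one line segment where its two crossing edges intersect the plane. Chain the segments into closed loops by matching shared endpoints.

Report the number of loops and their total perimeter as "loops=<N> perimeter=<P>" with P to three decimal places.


loops=1 perimeter=3.993

Straddling triangles (8 of 16):
  (v1,v3,v2) [--+] → (0.461098, 0.461098, 1.2943)–(0.652083, 0, 1.2943)  len=0.4991
  (v3,v4,v2) [--+] → (0, 0.652083, 1.2943)–(0.461098, 0.461098, 1.2943)  len=0.4991
  (v4,v5,v2) [--+] → (-0.461098, 0.461098, 1.2943)–(0, 0.652083, 1.2943)  len=0.4991
  (v5,v6,v2) [--+] → (-0.652083, 0, 1.2943)–(-0.461098, 0.461098, 1.2943)  len=0.4991
  (v6,v7,v2) [--+] → (-0.461098, -0.461098, 1.2943)–(-0.652083, 0, 1.2943)  len=0.4991
  (v7,v8,v2) [--+] → (0, -0.652083, 1.2943)–(-0.461098, -0.461098, 1.2943)  len=0.4991
  (v8,v9,v2) [--+] → (0.461098, -0.461098, 1.2943)–(0, -0.652083, 1.2943)  len=0.4991
  (v9,v1,v2) [--+] → (0.652083, 0, 1.2943)–(0.461098, -0.461098, 1.2943)  len=0.4991

Chained into 1 loop(s):
  loop 1: 8 segments, perimeter = 3.9927
Total perimeter = 3.993


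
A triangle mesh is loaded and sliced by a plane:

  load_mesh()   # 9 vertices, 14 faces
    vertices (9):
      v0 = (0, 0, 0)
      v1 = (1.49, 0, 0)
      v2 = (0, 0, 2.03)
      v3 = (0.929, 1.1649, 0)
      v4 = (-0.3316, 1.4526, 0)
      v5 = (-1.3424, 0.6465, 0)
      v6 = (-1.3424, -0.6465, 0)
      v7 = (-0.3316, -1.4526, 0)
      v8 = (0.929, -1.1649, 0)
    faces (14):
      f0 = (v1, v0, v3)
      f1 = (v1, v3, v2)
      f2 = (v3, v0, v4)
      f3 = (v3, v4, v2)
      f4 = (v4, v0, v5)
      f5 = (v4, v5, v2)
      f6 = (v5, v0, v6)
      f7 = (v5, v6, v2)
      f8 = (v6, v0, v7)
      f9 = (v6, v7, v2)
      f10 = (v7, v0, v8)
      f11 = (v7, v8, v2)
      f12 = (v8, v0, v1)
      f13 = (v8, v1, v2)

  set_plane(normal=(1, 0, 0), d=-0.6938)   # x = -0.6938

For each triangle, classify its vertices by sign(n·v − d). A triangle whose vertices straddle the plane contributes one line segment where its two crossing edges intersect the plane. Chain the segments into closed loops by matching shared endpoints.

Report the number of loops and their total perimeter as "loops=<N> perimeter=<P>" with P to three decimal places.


Straddling triangles (6 of 14):
  (v4,v0,v5) [++-] → (-0.6938, 0.334134, 0)–(-0.6938, 1.16375, 0)  len=0.8296
  (v4,v5,v2) [+-+] → (-0.6938, 1.16375, 0)–(-0.6938, 0.334134, 0.980824)  len=1.2846
  (v5,v0,v6) [-+-] → (-0.6938, 0.334134, 0)–(-0.6938, -0.334134, 0)  len=0.6683
  (v5,v6,v2) [--+] → (-0.6938, -0.334134, 0.980824)–(-0.6938, 0.334134, 0.980824)  len=0.6683
  (v6,v0,v7) [-++] → (-0.6938, -0.334134, 0)–(-0.6938, -1.16375, 0)  len=0.8296
  (v6,v7,v2) [-++] → (-0.6938, -1.16375, 0)–(-0.6938, -0.334134, 0.980824)  len=1.2846

Chained into 1 loop(s):
  loop 1: 6 segments, perimeter = 5.5650
Total perimeter = 5.565

loops=1 perimeter=5.565


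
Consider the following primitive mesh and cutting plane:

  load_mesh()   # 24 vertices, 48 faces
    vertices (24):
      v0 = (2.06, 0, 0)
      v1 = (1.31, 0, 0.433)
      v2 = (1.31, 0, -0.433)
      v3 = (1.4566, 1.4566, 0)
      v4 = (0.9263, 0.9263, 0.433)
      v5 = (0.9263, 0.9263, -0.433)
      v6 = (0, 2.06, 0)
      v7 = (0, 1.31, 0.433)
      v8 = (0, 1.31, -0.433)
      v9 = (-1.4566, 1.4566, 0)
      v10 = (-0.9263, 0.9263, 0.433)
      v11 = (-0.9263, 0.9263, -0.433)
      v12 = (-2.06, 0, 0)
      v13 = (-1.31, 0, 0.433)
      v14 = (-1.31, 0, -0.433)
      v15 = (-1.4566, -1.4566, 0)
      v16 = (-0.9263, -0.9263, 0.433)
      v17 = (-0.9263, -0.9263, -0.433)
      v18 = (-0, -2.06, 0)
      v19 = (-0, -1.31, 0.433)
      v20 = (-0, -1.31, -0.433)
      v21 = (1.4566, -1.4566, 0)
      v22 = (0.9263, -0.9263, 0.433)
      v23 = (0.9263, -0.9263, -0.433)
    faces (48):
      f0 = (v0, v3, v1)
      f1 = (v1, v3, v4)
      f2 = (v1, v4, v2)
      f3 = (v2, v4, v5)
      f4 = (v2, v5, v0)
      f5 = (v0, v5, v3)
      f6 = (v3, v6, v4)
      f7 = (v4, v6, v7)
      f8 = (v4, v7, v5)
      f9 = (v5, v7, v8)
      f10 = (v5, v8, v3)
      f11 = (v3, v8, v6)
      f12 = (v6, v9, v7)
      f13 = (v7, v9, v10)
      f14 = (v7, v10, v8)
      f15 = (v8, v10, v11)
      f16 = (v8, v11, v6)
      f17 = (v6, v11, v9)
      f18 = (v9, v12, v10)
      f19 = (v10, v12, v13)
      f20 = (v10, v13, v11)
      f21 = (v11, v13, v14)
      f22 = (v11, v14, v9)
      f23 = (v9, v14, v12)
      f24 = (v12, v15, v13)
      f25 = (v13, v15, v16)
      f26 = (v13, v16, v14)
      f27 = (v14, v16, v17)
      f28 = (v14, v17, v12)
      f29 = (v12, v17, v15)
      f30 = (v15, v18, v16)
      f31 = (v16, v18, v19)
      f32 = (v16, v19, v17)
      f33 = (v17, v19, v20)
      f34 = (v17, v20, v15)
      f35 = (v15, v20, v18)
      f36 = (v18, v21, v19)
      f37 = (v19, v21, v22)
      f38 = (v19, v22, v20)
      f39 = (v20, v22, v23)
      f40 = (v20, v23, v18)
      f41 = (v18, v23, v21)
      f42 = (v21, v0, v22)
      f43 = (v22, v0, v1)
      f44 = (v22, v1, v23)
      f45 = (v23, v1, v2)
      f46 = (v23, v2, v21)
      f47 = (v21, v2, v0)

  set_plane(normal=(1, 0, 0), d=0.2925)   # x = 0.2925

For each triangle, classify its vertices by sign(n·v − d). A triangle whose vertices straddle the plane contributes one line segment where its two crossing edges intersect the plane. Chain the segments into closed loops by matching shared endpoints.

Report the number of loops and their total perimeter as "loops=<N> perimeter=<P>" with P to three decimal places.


Straddling triangles (12 of 48):
  (v3,v6,v4) [+-+] → (0.2925, 1.93883, 0)–(0.2925, 1.70201, 0.136729)  len=0.2735
  (v4,v6,v7) [+--] → (0.2925, 1.70201, 0.136729)–(0.2925, 1.18884, 0.433)  len=0.5926
  (v4,v7,v5) [+-+] → (0.2925, 1.18884, 0.433)–(0.2925, 1.18884, 0.159541)  len=0.2735
  (v5,v7,v8) [+--] → (0.2925, 1.18884, 0.159541)–(0.2925, 1.18884, -0.433)  len=0.5925
  (v5,v8,v3) [+-+] → (0.2925, 1.18884, -0.433)–(0.2925, 1.33944, -0.346049)  len=0.1739
  (v3,v8,v6) [+--] → (0.2925, 1.33944, -0.346049)–(0.2925, 1.93883, 0)  len=0.6921
  (v18,v21,v19) [-+-] → (0.2925, -1.93883, 0)–(0.2925, -1.33944, 0.346049)  len=0.6921
  (v19,v21,v22) [-++] → (0.2925, -1.33944, 0.346049)–(0.2925, -1.18884, 0.433)  len=0.1739
  (v19,v22,v20) [-+-] → (0.2925, -1.18884, 0.433)–(0.2925, -1.18884, -0.159541)  len=0.5925
  (v20,v22,v23) [-++] → (0.2925, -1.18884, -0.159541)–(0.2925, -1.18884, -0.433)  len=0.2735
  (v20,v23,v18) [-+-] → (0.2925, -1.18884, -0.433)–(0.2925, -1.70201, -0.136729)  len=0.5926
  (v18,v23,v21) [-++] → (0.2925, -1.70201, -0.136729)–(0.2925, -1.93883, 0)  len=0.2735

Chained into 2 loop(s):
  loop 1: 6 segments, perimeter = 2.5980
  loop 2: 6 segments, perimeter = 2.5980
Total perimeter = 5.196

loops=2 perimeter=5.196


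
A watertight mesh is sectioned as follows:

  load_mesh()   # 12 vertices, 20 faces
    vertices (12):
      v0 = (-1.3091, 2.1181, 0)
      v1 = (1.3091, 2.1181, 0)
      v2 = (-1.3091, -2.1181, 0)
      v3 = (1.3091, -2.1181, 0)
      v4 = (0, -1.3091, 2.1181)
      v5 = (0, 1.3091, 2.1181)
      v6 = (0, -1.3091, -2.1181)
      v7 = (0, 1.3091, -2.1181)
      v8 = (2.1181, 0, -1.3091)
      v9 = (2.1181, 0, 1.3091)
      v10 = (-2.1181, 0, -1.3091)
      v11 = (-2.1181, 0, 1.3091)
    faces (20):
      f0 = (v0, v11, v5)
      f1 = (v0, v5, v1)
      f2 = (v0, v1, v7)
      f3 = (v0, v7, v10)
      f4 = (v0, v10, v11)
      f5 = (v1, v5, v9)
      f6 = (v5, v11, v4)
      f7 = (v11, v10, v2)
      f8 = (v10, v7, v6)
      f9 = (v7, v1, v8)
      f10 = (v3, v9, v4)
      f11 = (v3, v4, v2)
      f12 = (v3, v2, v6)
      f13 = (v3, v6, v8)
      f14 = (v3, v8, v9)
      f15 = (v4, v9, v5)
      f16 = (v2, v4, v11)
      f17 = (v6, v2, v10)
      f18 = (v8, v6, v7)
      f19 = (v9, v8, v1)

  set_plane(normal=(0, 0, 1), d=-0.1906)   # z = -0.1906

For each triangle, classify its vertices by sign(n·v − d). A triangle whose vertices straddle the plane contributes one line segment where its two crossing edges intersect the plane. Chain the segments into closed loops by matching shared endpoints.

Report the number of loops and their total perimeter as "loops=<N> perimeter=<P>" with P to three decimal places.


Straddling triangles (10 of 20):
  (v0,v1,v7) [++-] → (1.1913, 2.0453, -0.1906)–(-1.1913, 2.0453, -0.1906)  len=2.3826
  (v0,v7,v10) [+--] → (-1.1913, 2.0453, -0.1906)–(-1.42689, 1.80971, -0.1906)  len=0.3332
  (v0,v10,v11) [+-+] → (-1.42689, 1.80971, -0.1906)–(-2.1181, 0, -0.1906)  len=1.9372
  (v11,v10,v2) [+-+] → (-2.1181, 0, -0.1906)–(-1.42689, -1.80971, -0.1906)  len=1.9372
  (v7,v1,v8) [-+-] → (1.1913, 2.0453, -0.1906)–(1.42689, 1.80971, -0.1906)  len=0.3332
  (v3,v2,v6) [++-] → (-1.1913, -2.0453, -0.1906)–(1.1913, -2.0453, -0.1906)  len=2.3826
  (v3,v6,v8) [+--] → (1.1913, -2.0453, -0.1906)–(1.42689, -1.80971, -0.1906)  len=0.3332
  (v3,v8,v9) [+-+] → (1.42689, -1.80971, -0.1906)–(2.1181, 0, -0.1906)  len=1.9372
  (v6,v2,v10) [-+-] → (-1.1913, -2.0453, -0.1906)–(-1.42689, -1.80971, -0.1906)  len=0.3332
  (v9,v8,v1) [+-+] → (2.1181, 0, -0.1906)–(1.42689, 1.80971, -0.1906)  len=1.9372

Chained into 1 loop(s):
  loop 1: 10 segments, perimeter = 13.8468
Total perimeter = 13.847

loops=1 perimeter=13.847


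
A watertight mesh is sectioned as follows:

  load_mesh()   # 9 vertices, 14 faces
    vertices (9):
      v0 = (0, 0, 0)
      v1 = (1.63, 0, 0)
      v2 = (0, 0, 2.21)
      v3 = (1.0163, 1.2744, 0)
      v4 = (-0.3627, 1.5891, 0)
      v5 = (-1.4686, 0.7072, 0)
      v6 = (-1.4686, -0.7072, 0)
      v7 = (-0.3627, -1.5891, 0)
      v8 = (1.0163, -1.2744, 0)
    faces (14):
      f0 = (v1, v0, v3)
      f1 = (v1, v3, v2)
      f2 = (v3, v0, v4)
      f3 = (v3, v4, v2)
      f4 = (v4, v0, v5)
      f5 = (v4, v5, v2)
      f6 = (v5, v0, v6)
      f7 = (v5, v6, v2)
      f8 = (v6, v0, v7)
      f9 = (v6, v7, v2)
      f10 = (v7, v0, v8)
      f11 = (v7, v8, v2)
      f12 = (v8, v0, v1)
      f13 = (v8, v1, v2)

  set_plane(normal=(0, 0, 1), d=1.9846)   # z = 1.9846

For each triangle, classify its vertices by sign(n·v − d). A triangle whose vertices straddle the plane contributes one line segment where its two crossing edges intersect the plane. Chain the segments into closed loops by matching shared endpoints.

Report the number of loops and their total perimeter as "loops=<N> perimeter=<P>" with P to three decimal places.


Straddling triangles (7 of 14):
  (v1,v3,v2) [--+] → (0.103653, 0.129977, 1.9846)–(0.166245, 0, 1.9846)  len=0.1443
  (v3,v4,v2) [--+] → (-0.0369921, 0.162074, 1.9846)–(0.103653, 0.129977, 1.9846)  len=0.1443
  (v4,v5,v2) [--+] → (-0.149784, 0.072128, 1.9846)–(-0.0369921, 0.162074, 1.9846)  len=0.1443
  (v5,v6,v2) [--+] → (-0.149784, -0.072128, 1.9846)–(-0.149784, 0.072128, 1.9846)  len=0.1443
  (v6,v7,v2) [--+] → (-0.0369921, -0.162074, 1.9846)–(-0.149784, -0.072128, 1.9846)  len=0.1443
  (v7,v8,v2) [--+] → (0.103653, -0.129977, 1.9846)–(-0.0369921, -0.162074, 1.9846)  len=0.1443
  (v8,v1,v2) [--+] → (0.166245, 0, 1.9846)–(0.103653, -0.129977, 1.9846)  len=0.1443

Chained into 1 loop(s):
  loop 1: 7 segments, perimeter = 1.0098
Total perimeter = 1.010

loops=1 perimeter=1.010


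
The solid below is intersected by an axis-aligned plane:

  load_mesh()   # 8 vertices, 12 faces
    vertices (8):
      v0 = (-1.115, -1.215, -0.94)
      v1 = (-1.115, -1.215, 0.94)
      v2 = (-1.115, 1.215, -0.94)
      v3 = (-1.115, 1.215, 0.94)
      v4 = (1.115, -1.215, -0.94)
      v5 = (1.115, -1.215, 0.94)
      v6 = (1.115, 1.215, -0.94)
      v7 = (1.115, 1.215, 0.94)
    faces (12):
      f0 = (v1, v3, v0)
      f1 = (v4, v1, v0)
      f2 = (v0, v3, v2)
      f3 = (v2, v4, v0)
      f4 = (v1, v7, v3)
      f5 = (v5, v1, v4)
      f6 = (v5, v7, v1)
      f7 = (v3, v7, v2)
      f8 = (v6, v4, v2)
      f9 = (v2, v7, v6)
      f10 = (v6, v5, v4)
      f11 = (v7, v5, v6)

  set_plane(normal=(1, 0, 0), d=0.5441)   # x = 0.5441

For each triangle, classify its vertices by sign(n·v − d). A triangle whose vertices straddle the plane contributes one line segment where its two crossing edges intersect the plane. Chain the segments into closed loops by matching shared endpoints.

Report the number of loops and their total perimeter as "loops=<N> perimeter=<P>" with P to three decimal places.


Straddling triangles (8 of 12):
  (v4,v1,v0) [+--] → (0.5441, -1.215, -0.458703)–(0.5441, -1.215, -0.94)  len=0.4813
  (v2,v4,v0) [-+-] → (0.5441, -0.592898, -0.94)–(0.5441, -1.215, -0.94)  len=0.6221
  (v1,v7,v3) [-+-] → (0.5441, 0.592898, 0.94)–(0.5441, 1.215, 0.94)  len=0.6221
  (v5,v1,v4) [+-+] → (0.5441, -1.215, 0.94)–(0.5441, -1.215, -0.458703)  len=1.3987
  (v5,v7,v1) [++-] → (0.5441, 0.592898, 0.94)–(0.5441, -1.215, 0.94)  len=1.8079
  (v3,v7,v2) [-+-] → (0.5441, 1.215, 0.94)–(0.5441, 1.215, 0.458703)  len=0.4813
  (v6,v4,v2) [++-] → (0.5441, -0.592898, -0.94)–(0.5441, 1.215, -0.94)  len=1.8079
  (v2,v7,v6) [-++] → (0.5441, 1.215, 0.458703)–(0.5441, 1.215, -0.94)  len=1.3987

Chained into 1 loop(s):
  loop 1: 8 segments, perimeter = 8.6200
Total perimeter = 8.620

loops=1 perimeter=8.620


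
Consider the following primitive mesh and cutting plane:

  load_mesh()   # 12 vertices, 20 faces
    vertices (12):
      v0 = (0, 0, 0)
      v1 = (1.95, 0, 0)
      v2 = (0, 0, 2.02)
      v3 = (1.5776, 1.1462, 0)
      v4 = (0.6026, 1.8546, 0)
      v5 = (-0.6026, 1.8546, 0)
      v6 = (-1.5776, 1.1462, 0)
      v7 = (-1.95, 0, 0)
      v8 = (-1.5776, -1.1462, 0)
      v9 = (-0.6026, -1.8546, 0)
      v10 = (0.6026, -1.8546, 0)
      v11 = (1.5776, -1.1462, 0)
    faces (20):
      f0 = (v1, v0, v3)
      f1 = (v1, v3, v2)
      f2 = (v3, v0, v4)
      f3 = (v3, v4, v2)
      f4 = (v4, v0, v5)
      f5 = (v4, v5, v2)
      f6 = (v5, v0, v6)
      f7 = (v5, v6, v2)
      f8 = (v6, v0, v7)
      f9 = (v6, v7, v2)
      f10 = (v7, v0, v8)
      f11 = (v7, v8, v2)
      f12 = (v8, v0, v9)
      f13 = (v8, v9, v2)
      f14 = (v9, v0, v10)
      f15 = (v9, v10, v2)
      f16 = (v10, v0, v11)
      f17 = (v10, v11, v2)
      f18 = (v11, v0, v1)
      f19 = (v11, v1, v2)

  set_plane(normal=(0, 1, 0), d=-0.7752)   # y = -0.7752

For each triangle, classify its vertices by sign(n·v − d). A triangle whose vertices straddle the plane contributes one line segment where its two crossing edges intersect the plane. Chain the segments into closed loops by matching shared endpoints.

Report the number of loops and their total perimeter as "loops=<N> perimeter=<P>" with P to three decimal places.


Straddling triangles (10 of 20):
  (v7,v0,v8) [++-] → (-1.06697, -0.7752, 0)–(-1.69814, -0.7752, 0)  len=0.6312
  (v7,v8,v2) [+-+] → (-1.69814, -0.7752, 0)–(-1.06697, -0.7752, 0.65383)  len=0.9088
  (v8,v0,v9) [-+-] → (-1.06697, -0.7752, 0)–(-0.251879, -0.7752, 0)  len=0.8151
  (v8,v9,v2) [--+] → (-0.251879, -0.7752, 1.17566)–(-1.06697, -0.7752, 0.65383)  len=0.9678
  (v9,v0,v10) [-+-] → (-0.251879, -0.7752, 0)–(0.251879, -0.7752, 0)  len=0.5038
  (v9,v10,v2) [--+] → (0.251879, -0.7752, 1.17566)–(-0.251879, -0.7752, 1.17566)  len=0.5038
  (v10,v0,v11) [-+-] → (0.251879, -0.7752, 0)–(1.06697, -0.7752, 0)  len=0.8151
  (v10,v11,v2) [--+] → (1.06697, -0.7752, 0.65383)–(0.251879, -0.7752, 1.17566)  len=0.9678
  (v11,v0,v1) [-++] → (1.06697, -0.7752, 0)–(1.69814, -0.7752, 0)  len=0.6312
  (v11,v1,v2) [-++] → (1.69814, -0.7752, 0)–(1.06697, -0.7752, 0.65383)  len=0.9088

Chained into 1 loop(s):
  loop 1: 10 segments, perimeter = 7.6532
Total perimeter = 7.653

loops=1 perimeter=7.653


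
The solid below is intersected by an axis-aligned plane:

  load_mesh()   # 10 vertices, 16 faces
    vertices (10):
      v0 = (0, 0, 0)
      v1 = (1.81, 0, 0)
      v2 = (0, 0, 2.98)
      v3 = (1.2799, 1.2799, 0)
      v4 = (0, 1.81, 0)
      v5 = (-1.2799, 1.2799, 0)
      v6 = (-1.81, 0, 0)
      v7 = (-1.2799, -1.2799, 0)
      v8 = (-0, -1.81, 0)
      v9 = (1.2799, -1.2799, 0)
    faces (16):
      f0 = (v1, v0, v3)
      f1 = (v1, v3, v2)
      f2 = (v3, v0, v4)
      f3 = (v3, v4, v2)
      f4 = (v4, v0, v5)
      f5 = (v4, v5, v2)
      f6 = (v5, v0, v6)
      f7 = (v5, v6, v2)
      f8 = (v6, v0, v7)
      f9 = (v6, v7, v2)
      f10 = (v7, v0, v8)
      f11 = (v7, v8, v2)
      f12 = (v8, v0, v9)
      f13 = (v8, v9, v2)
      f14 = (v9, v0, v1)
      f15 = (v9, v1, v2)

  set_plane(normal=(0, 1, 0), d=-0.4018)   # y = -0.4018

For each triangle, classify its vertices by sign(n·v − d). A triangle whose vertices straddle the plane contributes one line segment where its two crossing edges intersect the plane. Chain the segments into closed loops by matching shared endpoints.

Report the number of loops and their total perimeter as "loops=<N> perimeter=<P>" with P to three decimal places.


Straddling triangles (8 of 16):
  (v6,v0,v7) [++-] → (-0.4018, -0.4018, 0)–(-1.64359, -0.4018, 0)  len=1.2418
  (v6,v7,v2) [+-+] → (-1.64359, -0.4018, 0)–(-0.4018, -0.4018, 2.04449)  len=2.3921
  (v7,v0,v8) [-+-] → (-0.4018, -0.4018, 0)–(0, -0.4018, 0)  len=0.4018
  (v7,v8,v2) [--+] → (0, -0.4018, 2.31847)–(-0.4018, -0.4018, 2.04449)  len=0.4863
  (v8,v0,v9) [-+-] → (0, -0.4018, 0)–(0.4018, -0.4018, 0)  len=0.4018
  (v8,v9,v2) [--+] → (0.4018, -0.4018, 2.04449)–(0, -0.4018, 2.31847)  len=0.4863
  (v9,v0,v1) [-++] → (0.4018, -0.4018, 0)–(1.64359, -0.4018, 0)  len=1.2418
  (v9,v1,v2) [-++] → (1.64359, -0.4018, 0)–(0.4018, -0.4018, 2.04449)  len=2.3921

Chained into 1 loop(s):
  loop 1: 8 segments, perimeter = 9.0439
Total perimeter = 9.044

loops=1 perimeter=9.044
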